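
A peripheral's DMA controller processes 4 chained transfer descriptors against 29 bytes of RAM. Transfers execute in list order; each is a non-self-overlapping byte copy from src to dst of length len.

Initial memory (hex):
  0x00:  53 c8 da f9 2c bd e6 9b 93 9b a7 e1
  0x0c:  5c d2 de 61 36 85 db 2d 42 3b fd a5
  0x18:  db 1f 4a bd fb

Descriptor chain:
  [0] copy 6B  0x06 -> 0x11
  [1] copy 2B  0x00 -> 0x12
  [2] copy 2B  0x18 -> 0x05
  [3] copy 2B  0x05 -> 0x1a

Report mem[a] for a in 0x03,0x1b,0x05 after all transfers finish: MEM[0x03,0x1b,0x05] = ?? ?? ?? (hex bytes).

MEM[0x03,0x1b,0x05] = f9 1f db

D0: mem[0x11..0x16] <- [e6 9b 93 9b a7 e1]
D1: mem[0x12..0x13] <- [53 c8]
D2: mem[0x05..0x06] <- [db 1f]
D3: mem[0x1a..0x1b] <- [db 1f]
query mem[0x03]=0xf9, mem[0x1b]=0x1f, mem[0x05]=0xdb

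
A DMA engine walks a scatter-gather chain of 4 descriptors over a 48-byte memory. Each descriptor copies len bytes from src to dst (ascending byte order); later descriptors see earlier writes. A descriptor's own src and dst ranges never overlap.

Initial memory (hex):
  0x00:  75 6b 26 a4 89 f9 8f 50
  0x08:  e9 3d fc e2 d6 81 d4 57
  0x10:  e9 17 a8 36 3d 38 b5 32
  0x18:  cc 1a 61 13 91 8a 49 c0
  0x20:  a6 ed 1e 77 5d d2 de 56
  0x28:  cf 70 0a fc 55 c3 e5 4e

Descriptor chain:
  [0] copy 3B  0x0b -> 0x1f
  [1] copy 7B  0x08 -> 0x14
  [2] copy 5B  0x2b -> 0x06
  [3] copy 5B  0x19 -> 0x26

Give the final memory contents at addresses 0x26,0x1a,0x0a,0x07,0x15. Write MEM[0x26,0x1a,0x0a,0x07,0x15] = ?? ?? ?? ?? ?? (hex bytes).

#0 dst[0x1f+3] := {0xe2,0xd6,0x81}
#1 dst[0x14+7] := {0xe9,0x3d,0xfc,0xe2,0xd6,0x81,0xd4}
#2 dst[0x06+5] := {0xfc,0x55,0xc3,0xe5,0x4e}
#3 dst[0x26+5] := {0x81,0xd4,0x13,0x91,0x8a}
query mem[0x26]=0x81, mem[0x1a]=0xd4, mem[0x0a]=0x4e, mem[0x07]=0x55, mem[0x15]=0x3d

MEM[0x26,0x1a,0x0a,0x07,0x15] = 81 d4 4e 55 3d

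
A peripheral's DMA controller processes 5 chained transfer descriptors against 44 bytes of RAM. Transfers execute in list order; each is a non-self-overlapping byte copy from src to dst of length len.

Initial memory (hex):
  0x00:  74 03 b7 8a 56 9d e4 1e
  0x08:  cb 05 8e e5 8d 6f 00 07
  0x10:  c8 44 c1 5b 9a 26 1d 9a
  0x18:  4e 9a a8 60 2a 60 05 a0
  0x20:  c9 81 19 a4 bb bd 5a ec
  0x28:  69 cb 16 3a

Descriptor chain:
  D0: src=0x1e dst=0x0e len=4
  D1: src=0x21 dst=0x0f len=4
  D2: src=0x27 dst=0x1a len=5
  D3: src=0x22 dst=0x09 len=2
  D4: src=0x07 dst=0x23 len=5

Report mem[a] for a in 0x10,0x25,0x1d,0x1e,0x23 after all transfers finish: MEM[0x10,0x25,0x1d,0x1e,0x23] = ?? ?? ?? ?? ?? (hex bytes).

MEM[0x10,0x25,0x1d,0x1e,0x23] = 19 19 16 3a 1e

[0] 0x1e->0x0e len=4 : 05 a0 c9 81
[1] 0x21->0x0f len=4 : 81 19 a4 bb
[2] 0x27->0x1a len=5 : ec 69 cb 16 3a
[3] 0x22->0x09 len=2 : 19 a4
[4] 0x07->0x23 len=5 : 1e cb 19 a4 e5
query mem[0x10]=0x19, mem[0x25]=0x19, mem[0x1d]=0x16, mem[0x1e]=0x3a, mem[0x23]=0x1e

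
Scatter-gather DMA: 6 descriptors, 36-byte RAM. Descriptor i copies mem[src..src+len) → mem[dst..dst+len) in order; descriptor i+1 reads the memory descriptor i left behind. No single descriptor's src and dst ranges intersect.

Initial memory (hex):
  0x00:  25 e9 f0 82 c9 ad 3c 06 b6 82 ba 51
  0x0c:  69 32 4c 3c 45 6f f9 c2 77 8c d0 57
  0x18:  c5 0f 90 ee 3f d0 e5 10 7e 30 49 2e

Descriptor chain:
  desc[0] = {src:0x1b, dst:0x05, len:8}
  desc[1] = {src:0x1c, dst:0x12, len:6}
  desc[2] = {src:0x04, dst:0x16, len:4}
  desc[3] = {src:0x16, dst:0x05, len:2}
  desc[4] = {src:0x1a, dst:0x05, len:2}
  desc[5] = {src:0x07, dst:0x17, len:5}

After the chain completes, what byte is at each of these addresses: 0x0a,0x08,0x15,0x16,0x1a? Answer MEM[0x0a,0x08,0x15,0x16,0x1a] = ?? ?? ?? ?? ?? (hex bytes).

MEM[0x0a,0x08,0x15,0x16,0x1a] = 7e e5 10 c9 7e

[0] 0x1b->0x05 len=8 : ee 3f d0 e5 10 7e 30 49
[1] 0x1c->0x12 len=6 : 3f d0 e5 10 7e 30
[2] 0x04->0x16 len=4 : c9 ee 3f d0
[3] 0x16->0x05 len=2 : c9 ee
[4] 0x1a->0x05 len=2 : 90 ee
[5] 0x07->0x17 len=5 : d0 e5 10 7e 30
query mem[0x0a]=0x7e, mem[0x08]=0xe5, mem[0x15]=0x10, mem[0x16]=0xc9, mem[0x1a]=0x7e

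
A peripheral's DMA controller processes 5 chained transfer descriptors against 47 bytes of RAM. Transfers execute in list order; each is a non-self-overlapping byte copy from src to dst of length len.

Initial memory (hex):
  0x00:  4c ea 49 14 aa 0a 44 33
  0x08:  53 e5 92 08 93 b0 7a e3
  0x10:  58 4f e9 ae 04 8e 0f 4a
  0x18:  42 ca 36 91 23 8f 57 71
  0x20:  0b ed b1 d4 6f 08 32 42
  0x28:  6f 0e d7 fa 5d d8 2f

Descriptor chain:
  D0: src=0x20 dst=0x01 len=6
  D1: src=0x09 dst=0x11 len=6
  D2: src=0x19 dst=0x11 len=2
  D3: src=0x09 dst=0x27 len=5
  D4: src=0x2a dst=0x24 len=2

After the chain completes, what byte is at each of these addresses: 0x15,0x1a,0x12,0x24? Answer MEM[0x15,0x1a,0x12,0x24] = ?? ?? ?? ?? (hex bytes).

MEM[0x15,0x1a,0x12,0x24] = b0 36 36 93

D0: mem[0x01..0x06] <- [0b ed b1 d4 6f 08]
D1: mem[0x11..0x16] <- [e5 92 08 93 b0 7a]
D2: mem[0x11..0x12] <- [ca 36]
D3: mem[0x27..0x2b] <- [e5 92 08 93 b0]
D4: mem[0x24..0x25] <- [93 b0]
query mem[0x15]=0xb0, mem[0x1a]=0x36, mem[0x12]=0x36, mem[0x24]=0x93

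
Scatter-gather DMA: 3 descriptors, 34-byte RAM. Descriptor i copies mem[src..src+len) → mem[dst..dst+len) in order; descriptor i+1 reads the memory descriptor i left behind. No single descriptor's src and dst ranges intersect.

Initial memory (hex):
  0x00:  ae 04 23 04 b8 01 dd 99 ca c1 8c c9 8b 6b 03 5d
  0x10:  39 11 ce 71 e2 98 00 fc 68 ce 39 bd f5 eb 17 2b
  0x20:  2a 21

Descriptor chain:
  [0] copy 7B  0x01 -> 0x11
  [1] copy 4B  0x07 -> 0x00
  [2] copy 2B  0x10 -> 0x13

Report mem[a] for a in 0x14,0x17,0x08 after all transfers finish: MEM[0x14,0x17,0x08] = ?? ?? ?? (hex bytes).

MEM[0x14,0x17,0x08] = 04 99 ca

[0] 0x01->0x11 len=7 : 04 23 04 b8 01 dd 99
[1] 0x07->0x00 len=4 : 99 ca c1 8c
[2] 0x10->0x13 len=2 : 39 04
query mem[0x14]=0x04, mem[0x17]=0x99, mem[0x08]=0xca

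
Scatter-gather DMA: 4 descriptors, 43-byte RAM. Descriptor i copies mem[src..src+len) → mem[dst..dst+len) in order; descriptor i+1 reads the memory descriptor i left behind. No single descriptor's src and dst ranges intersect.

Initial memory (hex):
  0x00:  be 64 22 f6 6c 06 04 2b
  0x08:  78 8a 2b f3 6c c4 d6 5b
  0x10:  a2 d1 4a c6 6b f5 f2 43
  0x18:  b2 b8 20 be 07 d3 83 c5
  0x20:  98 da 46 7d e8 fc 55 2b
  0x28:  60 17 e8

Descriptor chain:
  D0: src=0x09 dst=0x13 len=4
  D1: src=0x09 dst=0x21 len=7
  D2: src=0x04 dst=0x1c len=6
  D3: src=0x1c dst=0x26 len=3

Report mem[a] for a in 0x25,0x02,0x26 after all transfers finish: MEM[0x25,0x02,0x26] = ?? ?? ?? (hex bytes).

MEM[0x25,0x02,0x26] = c4 22 6c

D0: mem[0x13..0x16] <- [8a 2b f3 6c]
D1: mem[0x21..0x27] <- [8a 2b f3 6c c4 d6 5b]
D2: mem[0x1c..0x21] <- [6c 06 04 2b 78 8a]
D3: mem[0x26..0x28] <- [6c 06 04]
query mem[0x25]=0xc4, mem[0x02]=0x22, mem[0x26]=0x6c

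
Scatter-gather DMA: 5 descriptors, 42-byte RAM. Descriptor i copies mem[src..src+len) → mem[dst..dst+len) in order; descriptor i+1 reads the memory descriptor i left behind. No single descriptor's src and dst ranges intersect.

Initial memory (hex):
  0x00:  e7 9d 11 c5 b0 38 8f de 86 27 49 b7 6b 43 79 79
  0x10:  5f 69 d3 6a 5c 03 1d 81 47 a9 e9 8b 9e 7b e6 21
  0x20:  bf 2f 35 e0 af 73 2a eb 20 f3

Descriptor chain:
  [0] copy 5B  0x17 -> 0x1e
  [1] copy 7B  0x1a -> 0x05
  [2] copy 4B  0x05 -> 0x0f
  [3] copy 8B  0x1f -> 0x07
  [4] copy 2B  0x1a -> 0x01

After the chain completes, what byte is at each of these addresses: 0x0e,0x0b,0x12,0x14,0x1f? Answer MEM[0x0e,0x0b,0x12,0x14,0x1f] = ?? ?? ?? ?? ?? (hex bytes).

MEM[0x0e,0x0b,0x12,0x14,0x1f] = 2a e0 7b 5c 47

[0] 0x17->0x1e len=5 : 81 47 a9 e9 8b
[1] 0x1a->0x05 len=7 : e9 8b 9e 7b 81 47 a9
[2] 0x05->0x0f len=4 : e9 8b 9e 7b
[3] 0x1f->0x07 len=8 : 47 a9 e9 8b e0 af 73 2a
[4] 0x1a->0x01 len=2 : e9 8b
query mem[0x0e]=0x2a, mem[0x0b]=0xe0, mem[0x12]=0x7b, mem[0x14]=0x5c, mem[0x1f]=0x47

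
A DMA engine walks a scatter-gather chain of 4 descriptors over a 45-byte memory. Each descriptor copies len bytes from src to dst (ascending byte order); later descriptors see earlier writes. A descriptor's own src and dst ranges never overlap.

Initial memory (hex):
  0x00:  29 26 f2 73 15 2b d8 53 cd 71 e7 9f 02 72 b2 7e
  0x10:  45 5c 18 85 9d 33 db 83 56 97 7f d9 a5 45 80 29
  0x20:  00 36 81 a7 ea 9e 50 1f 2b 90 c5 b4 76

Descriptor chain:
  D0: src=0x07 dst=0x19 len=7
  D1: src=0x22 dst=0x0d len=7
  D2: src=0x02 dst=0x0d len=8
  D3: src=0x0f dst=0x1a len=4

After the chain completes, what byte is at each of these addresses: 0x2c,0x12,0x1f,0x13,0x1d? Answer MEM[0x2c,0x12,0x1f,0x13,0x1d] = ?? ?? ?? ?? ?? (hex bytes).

  after D0: wrote 7B at 0x19 = 53cd71e79f0272
  after D1: wrote 7B at 0x0d = 81a7ea9e501f2b
  after D2: wrote 8B at 0x0d = f273152bd853cd71
  after D3: wrote 4B at 0x1a = 152bd853
query mem[0x2c]=0x76, mem[0x12]=0x53, mem[0x1f]=0x72, mem[0x13]=0xcd, mem[0x1d]=0x53

MEM[0x2c,0x12,0x1f,0x13,0x1d] = 76 53 72 cd 53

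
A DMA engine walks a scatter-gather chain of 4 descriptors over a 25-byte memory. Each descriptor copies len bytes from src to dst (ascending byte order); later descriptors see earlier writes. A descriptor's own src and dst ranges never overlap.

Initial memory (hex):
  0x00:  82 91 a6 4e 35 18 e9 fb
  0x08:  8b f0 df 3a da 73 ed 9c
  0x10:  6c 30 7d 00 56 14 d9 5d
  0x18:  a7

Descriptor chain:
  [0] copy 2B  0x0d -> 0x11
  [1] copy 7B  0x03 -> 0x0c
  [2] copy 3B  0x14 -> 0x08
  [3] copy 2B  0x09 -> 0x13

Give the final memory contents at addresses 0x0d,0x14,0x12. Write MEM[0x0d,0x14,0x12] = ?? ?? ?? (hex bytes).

MEM[0x0d,0x14,0x12] = 35 d9 f0

D0: mem[0x11..0x12] <- [73 ed]
D1: mem[0x0c..0x12] <- [4e 35 18 e9 fb 8b f0]
D2: mem[0x08..0x0a] <- [56 14 d9]
D3: mem[0x13..0x14] <- [14 d9]
query mem[0x0d]=0x35, mem[0x14]=0xd9, mem[0x12]=0xf0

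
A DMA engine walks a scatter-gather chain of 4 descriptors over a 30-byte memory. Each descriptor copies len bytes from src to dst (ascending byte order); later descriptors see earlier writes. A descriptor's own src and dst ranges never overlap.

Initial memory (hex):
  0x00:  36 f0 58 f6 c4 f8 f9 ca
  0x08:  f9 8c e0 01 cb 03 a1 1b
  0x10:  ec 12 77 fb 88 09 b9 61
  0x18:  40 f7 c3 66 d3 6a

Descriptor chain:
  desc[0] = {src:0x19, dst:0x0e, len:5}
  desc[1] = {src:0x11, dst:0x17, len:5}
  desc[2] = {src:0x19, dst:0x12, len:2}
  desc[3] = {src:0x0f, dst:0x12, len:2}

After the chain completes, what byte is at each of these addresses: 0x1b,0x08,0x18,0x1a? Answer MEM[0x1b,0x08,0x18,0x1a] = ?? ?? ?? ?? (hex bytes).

MEM[0x1b,0x08,0x18,0x1a] = 09 f9 6a 88

#0 dst[0x0e+5] := {0xf7,0xc3,0x66,0xd3,0x6a}
#1 dst[0x17+5] := {0xd3,0x6a,0xfb,0x88,0x09}
#2 dst[0x12+2] := {0xfb,0x88}
#3 dst[0x12+2] := {0xc3,0x66}
query mem[0x1b]=0x09, mem[0x08]=0xf9, mem[0x18]=0x6a, mem[0x1a]=0x88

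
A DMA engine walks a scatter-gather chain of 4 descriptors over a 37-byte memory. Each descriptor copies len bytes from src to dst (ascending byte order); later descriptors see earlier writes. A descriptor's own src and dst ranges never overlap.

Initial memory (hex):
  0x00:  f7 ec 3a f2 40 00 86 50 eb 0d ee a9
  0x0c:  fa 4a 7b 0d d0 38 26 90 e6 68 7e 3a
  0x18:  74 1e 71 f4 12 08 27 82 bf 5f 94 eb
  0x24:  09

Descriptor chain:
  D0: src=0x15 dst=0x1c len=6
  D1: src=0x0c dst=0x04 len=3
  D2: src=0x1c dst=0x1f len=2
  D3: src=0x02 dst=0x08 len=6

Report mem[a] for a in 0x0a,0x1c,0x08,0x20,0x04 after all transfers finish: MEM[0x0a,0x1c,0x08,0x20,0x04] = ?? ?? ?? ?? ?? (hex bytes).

#0 dst[0x1c+6] := {0x68,0x7e,0x3a,0x74,0x1e,0x71}
#1 dst[0x04+3] := {0xfa,0x4a,0x7b}
#2 dst[0x1f+2] := {0x68,0x7e}
#3 dst[0x08+6] := {0x3a,0xf2,0xfa,0x4a,0x7b,0x50}
query mem[0x0a]=0xfa, mem[0x1c]=0x68, mem[0x08]=0x3a, mem[0x20]=0x7e, mem[0x04]=0xfa

MEM[0x0a,0x1c,0x08,0x20,0x04] = fa 68 3a 7e fa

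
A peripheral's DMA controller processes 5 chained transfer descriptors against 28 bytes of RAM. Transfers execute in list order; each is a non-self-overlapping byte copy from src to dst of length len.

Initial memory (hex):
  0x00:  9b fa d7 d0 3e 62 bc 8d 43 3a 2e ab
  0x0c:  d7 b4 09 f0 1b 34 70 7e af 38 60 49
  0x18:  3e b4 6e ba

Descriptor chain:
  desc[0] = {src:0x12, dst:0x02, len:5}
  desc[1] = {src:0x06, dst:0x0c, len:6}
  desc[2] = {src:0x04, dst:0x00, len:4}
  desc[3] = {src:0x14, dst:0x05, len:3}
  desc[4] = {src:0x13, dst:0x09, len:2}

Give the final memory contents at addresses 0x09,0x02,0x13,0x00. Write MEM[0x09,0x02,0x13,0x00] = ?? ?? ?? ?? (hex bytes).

  after D0: wrote 5B at 0x02 = 707eaf3860
  after D1: wrote 6B at 0x0c = 608d433a2eab
  after D2: wrote 4B at 0x00 = af38608d
  after D3: wrote 3B at 0x05 = af3860
  after D4: wrote 2B at 0x09 = 7eaf
query mem[0x09]=0x7e, mem[0x02]=0x60, mem[0x13]=0x7e, mem[0x00]=0xaf

MEM[0x09,0x02,0x13,0x00] = 7e 60 7e af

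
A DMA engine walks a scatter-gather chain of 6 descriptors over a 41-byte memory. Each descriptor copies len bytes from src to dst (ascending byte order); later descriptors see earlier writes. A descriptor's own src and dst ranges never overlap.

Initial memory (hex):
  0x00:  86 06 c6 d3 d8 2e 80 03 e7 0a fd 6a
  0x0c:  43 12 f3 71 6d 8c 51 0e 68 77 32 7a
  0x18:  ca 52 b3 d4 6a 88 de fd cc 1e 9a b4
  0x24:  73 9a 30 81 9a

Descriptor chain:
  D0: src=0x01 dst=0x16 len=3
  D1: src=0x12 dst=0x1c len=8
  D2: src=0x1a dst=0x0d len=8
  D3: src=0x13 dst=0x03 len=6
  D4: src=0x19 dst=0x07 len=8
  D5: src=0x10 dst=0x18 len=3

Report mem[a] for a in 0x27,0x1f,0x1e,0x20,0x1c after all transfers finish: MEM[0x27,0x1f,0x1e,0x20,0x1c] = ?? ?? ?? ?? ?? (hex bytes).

MEM[0x27,0x1f,0x1e,0x20,0x1c] = 81 77 68 06 51

#0 dst[0x16+3] := {0x06,0xc6,0xd3}
#1 dst[0x1c+8] := {0x51,0x0e,0x68,0x77,0x06,0xc6,0xd3,0x52}
#2 dst[0x0d+8] := {0xb3,0xd4,0x51,0x0e,0x68,0x77,0x06,0xc6}
#3 dst[0x03+6] := {0x06,0xc6,0x77,0x06,0xc6,0xd3}
#4 dst[0x07+8] := {0x52,0xb3,0xd4,0x51,0x0e,0x68,0x77,0x06}
#5 dst[0x18+3] := {0x0e,0x68,0x77}
query mem[0x27]=0x81, mem[0x1f]=0x77, mem[0x1e]=0x68, mem[0x20]=0x06, mem[0x1c]=0x51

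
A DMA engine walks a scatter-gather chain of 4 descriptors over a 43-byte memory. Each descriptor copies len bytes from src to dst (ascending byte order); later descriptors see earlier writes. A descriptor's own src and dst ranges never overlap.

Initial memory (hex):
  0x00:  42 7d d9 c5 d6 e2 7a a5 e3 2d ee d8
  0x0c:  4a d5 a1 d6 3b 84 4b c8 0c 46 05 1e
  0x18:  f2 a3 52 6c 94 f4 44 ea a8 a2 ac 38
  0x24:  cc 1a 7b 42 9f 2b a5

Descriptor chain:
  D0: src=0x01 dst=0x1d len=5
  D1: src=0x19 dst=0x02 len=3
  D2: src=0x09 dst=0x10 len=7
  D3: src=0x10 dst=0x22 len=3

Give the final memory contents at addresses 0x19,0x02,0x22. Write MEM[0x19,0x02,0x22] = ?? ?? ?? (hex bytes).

  after D0: wrote 5B at 0x1d = 7dd9c5d6e2
  after D1: wrote 3B at 0x02 = a3526c
  after D2: wrote 7B at 0x10 = 2deed84ad5a1d6
  after D3: wrote 3B at 0x22 = 2deed8
query mem[0x19]=0xa3, mem[0x02]=0xa3, mem[0x22]=0x2d

MEM[0x19,0x02,0x22] = a3 a3 2d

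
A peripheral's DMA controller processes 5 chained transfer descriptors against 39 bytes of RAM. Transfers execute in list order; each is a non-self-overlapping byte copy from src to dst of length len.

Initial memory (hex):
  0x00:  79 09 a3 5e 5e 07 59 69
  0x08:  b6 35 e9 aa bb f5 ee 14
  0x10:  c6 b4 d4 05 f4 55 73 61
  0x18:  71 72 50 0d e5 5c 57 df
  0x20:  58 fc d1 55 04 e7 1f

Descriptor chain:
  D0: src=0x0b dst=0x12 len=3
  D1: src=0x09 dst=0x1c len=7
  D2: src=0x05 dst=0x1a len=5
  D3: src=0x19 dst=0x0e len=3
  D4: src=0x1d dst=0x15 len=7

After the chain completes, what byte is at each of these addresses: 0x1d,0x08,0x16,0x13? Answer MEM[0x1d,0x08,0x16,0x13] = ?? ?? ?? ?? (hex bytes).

MEM[0x1d,0x08,0x16,0x13] = b6 b6 35 bb

#0 dst[0x12+3] := {0xaa,0xbb,0xf5}
#1 dst[0x1c+7] := {0x35,0xe9,0xaa,0xbb,0xf5,0xee,0x14}
#2 dst[0x1a+5] := {0x07,0x59,0x69,0xb6,0x35}
#3 dst[0x0e+3] := {0x72,0x07,0x59}
#4 dst[0x15+7] := {0xb6,0x35,0xbb,0xf5,0xee,0x14,0x55}
query mem[0x1d]=0xb6, mem[0x08]=0xb6, mem[0x16]=0x35, mem[0x13]=0xbb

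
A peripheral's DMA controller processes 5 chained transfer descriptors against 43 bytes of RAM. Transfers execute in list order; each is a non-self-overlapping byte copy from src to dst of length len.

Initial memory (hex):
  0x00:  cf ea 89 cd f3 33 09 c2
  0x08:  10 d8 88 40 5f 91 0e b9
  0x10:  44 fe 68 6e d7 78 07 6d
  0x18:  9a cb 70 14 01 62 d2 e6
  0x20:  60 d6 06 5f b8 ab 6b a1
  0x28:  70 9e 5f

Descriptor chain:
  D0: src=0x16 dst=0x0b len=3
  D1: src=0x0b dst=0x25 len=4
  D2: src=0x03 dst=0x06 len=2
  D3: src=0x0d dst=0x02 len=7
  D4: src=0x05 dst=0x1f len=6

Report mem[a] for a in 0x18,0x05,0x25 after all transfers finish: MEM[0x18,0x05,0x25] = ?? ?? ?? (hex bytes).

D0: mem[0x0b..0x0d] <- [07 6d 9a]
D1: mem[0x25..0x28] <- [07 6d 9a 0e]
D2: mem[0x06..0x07] <- [cd f3]
D3: mem[0x02..0x08] <- [9a 0e b9 44 fe 68 6e]
D4: mem[0x1f..0x24] <- [44 fe 68 6e d8 88]
query mem[0x18]=0x9a, mem[0x05]=0x44, mem[0x25]=0x07

MEM[0x18,0x05,0x25] = 9a 44 07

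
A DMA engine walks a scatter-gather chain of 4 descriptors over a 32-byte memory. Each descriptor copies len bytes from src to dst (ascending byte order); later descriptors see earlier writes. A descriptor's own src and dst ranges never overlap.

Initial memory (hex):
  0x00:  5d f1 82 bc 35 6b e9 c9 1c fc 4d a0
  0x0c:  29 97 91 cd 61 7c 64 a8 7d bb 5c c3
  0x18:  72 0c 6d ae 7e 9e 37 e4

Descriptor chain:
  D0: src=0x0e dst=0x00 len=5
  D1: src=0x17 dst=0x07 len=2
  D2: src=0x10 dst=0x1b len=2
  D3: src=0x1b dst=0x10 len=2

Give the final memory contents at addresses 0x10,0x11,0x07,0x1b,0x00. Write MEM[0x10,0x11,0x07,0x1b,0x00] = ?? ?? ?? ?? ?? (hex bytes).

  after D0: wrote 5B at 0x00 = 91cd617c64
  after D1: wrote 2B at 0x07 = c372
  after D2: wrote 2B at 0x1b = 617c
  after D3: wrote 2B at 0x10 = 617c
query mem[0x10]=0x61, mem[0x11]=0x7c, mem[0x07]=0xc3, mem[0x1b]=0x61, mem[0x00]=0x91

MEM[0x10,0x11,0x07,0x1b,0x00] = 61 7c c3 61 91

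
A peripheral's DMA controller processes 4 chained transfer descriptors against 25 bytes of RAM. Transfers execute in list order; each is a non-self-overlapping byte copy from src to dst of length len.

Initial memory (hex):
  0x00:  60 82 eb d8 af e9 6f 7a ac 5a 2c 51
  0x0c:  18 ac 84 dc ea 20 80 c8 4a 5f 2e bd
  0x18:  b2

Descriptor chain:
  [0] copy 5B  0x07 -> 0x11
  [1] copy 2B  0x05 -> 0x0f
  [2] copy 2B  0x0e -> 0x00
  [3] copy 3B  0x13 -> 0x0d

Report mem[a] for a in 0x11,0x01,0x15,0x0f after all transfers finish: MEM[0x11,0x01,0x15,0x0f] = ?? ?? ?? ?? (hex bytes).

#0 dst[0x11+5] := {0x7a,0xac,0x5a,0x2c,0x51}
#1 dst[0x0f+2] := {0xe9,0x6f}
#2 dst[0x00+2] := {0x84,0xe9}
#3 dst[0x0d+3] := {0x5a,0x2c,0x51}
query mem[0x11]=0x7a, mem[0x01]=0xe9, mem[0x15]=0x51, mem[0x0f]=0x51

MEM[0x11,0x01,0x15,0x0f] = 7a e9 51 51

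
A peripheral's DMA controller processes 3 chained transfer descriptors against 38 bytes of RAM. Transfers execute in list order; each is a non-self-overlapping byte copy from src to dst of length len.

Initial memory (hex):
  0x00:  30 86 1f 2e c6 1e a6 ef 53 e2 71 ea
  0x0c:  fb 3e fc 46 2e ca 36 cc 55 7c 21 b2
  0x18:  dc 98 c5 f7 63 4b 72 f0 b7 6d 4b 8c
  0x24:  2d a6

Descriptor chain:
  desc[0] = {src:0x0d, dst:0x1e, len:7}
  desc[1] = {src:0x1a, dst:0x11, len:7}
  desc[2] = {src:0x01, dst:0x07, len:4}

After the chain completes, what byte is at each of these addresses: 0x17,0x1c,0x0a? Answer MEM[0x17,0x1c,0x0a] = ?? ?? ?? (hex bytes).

  after D0: wrote 7B at 0x1e = 3efc462eca36cc
  after D1: wrote 7B at 0x11 = c5f7634b3efc46
  after D2: wrote 4B at 0x07 = 861f2ec6
query mem[0x17]=0x46, mem[0x1c]=0x63, mem[0x0a]=0xc6

MEM[0x17,0x1c,0x0a] = 46 63 c6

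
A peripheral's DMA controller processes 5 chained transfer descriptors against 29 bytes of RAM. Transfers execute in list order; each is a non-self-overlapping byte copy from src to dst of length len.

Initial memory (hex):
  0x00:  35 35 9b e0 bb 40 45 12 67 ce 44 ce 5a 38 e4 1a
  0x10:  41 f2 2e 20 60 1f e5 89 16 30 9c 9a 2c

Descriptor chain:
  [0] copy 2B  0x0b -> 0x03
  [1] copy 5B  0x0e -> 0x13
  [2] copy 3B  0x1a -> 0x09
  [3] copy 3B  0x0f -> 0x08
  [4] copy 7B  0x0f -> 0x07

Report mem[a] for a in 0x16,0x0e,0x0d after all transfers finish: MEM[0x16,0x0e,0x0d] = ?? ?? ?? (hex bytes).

#0 dst[0x03+2] := {0xce,0x5a}
#1 dst[0x13+5] := {0xe4,0x1a,0x41,0xf2,0x2e}
#2 dst[0x09+3] := {0x9c,0x9a,0x2c}
#3 dst[0x08+3] := {0x1a,0x41,0xf2}
#4 dst[0x07+7] := {0x1a,0x41,0xf2,0x2e,0xe4,0x1a,0x41}
query mem[0x16]=0xf2, mem[0x0e]=0xe4, mem[0x0d]=0x41

MEM[0x16,0x0e,0x0d] = f2 e4 41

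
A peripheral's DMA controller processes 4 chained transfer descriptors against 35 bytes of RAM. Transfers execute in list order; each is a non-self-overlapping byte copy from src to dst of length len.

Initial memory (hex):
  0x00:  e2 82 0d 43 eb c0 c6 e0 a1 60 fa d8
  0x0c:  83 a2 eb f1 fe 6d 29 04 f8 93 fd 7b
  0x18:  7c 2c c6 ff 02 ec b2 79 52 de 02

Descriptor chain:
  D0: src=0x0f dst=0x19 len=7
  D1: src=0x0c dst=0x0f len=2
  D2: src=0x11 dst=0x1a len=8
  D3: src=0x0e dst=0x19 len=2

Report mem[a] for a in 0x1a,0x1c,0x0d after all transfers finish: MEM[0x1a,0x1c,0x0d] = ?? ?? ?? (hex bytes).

MEM[0x1a,0x1c,0x0d] = 83 04 a2

[0] 0x0f->0x19 len=7 : f1 fe 6d 29 04 f8 93
[1] 0x0c->0x0f len=2 : 83 a2
[2] 0x11->0x1a len=8 : 6d 29 04 f8 93 fd 7b 7c
[3] 0x0e->0x19 len=2 : eb 83
query mem[0x1a]=0x83, mem[0x1c]=0x04, mem[0x0d]=0xa2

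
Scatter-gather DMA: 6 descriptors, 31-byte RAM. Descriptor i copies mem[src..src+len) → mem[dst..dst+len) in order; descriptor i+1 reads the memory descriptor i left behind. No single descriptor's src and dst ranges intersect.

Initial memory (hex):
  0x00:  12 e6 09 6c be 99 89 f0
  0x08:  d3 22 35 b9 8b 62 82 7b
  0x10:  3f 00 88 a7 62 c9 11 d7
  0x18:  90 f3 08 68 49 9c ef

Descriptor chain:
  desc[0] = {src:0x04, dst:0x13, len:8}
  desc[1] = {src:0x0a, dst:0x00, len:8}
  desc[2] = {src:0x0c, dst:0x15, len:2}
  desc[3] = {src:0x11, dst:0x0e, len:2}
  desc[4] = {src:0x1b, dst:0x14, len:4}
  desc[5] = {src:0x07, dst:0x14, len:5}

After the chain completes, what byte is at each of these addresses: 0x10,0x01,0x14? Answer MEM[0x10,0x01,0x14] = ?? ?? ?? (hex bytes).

D0: mem[0x13..0x1a] <- [be 99 89 f0 d3 22 35 b9]
D1: mem[0x00..0x07] <- [35 b9 8b 62 82 7b 3f 00]
D2: mem[0x15..0x16] <- [8b 62]
D3: mem[0x0e..0x0f] <- [00 88]
D4: mem[0x14..0x17] <- [68 49 9c ef]
D5: mem[0x14..0x18] <- [00 d3 22 35 b9]
query mem[0x10]=0x3f, mem[0x01]=0xb9, mem[0x14]=0x00

MEM[0x10,0x01,0x14] = 3f b9 00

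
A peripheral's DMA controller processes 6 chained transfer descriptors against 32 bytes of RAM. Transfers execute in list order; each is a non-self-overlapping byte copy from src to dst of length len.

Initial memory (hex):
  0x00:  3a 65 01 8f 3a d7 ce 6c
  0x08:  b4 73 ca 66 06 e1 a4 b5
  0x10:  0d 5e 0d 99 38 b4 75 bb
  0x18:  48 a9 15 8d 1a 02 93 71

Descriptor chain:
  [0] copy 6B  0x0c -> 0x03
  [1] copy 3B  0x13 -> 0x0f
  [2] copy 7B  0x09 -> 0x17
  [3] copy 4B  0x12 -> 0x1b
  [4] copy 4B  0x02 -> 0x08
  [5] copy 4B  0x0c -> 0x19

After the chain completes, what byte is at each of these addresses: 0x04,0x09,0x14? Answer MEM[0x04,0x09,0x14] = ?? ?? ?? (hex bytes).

  after D0: wrote 6B at 0x03 = 06e1a4b50d5e
  after D1: wrote 3B at 0x0f = 9938b4
  after D2: wrote 7B at 0x17 = 73ca6606e1a499
  after D3: wrote 4B at 0x1b = 0d9938b4
  after D4: wrote 4B at 0x08 = 0106e1a4
  after D5: wrote 4B at 0x19 = 06e1a499
query mem[0x04]=0xe1, mem[0x09]=0x06, mem[0x14]=0x38

MEM[0x04,0x09,0x14] = e1 06 38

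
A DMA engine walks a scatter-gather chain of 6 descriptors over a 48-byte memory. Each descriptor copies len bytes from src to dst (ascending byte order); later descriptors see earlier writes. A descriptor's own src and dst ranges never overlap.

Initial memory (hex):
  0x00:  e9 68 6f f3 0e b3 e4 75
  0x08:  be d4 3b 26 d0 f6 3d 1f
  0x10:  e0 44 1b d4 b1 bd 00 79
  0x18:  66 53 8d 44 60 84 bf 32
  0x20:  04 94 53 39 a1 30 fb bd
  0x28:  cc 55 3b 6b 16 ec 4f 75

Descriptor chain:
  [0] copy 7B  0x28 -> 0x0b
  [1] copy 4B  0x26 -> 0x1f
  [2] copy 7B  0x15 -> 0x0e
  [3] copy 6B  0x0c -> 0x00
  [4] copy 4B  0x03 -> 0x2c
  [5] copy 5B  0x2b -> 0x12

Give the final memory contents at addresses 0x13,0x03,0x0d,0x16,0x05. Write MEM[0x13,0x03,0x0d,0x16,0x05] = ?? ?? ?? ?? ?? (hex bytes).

[0] 0x28->0x0b len=7 : cc 55 3b 6b 16 ec 4f
[1] 0x26->0x1f len=4 : fb bd cc 55
[2] 0x15->0x0e len=7 : bd 00 79 66 53 8d 44
[3] 0x0c->0x00 len=6 : 55 3b bd 00 79 66
[4] 0x03->0x2c len=4 : 00 79 66 e4
[5] 0x2b->0x12 len=5 : 6b 00 79 66 e4
query mem[0x13]=0x00, mem[0x03]=0x00, mem[0x0d]=0x3b, mem[0x16]=0xe4, mem[0x05]=0x66

MEM[0x13,0x03,0x0d,0x16,0x05] = 00 00 3b e4 66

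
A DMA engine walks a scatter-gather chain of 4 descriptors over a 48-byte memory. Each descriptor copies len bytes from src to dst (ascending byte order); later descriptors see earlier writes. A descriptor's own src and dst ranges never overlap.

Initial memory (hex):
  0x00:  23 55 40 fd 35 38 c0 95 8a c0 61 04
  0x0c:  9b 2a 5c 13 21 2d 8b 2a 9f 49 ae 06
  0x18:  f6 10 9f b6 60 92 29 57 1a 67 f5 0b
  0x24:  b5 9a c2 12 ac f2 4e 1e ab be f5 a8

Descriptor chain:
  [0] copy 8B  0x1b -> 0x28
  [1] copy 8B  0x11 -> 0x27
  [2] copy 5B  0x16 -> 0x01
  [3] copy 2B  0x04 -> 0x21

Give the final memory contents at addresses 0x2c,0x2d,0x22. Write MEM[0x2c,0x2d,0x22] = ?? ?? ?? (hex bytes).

  after D0: wrote 8B at 0x28 = b6609229571a67f5
  after D1: wrote 8B at 0x27 = 2d8b2a9f49ae06f6
  after D2: wrote 5B at 0x01 = ae06f6109f
  after D3: wrote 2B at 0x21 = 109f
query mem[0x2c]=0xae, mem[0x2d]=0x06, mem[0x22]=0x9f

MEM[0x2c,0x2d,0x22] = ae 06 9f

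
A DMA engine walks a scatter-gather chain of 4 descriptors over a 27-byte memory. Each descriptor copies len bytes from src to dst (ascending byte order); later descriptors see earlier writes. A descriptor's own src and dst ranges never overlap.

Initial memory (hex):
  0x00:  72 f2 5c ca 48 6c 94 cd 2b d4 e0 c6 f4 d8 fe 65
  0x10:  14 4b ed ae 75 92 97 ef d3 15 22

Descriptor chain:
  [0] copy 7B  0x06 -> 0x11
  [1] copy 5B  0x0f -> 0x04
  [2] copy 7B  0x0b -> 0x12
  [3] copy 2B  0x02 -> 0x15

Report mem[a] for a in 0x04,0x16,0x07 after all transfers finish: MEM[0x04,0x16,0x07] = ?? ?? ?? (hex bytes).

MEM[0x04,0x16,0x07] = 65 ca cd

D0: mem[0x11..0x17] <- [94 cd 2b d4 e0 c6 f4]
D1: mem[0x04..0x08] <- [65 14 94 cd 2b]
D2: mem[0x12..0x18] <- [c6 f4 d8 fe 65 14 94]
D3: mem[0x15..0x16] <- [5c ca]
query mem[0x04]=0x65, mem[0x16]=0xca, mem[0x07]=0xcd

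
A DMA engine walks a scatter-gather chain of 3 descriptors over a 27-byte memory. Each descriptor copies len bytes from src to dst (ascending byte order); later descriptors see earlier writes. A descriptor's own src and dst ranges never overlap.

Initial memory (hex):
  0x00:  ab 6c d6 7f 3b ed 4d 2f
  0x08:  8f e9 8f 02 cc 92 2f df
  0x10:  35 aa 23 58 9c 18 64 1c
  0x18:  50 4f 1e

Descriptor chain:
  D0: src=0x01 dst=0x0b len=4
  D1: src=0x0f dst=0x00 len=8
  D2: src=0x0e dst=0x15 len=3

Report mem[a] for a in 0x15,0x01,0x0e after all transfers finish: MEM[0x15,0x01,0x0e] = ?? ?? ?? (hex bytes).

#0 dst[0x0b+4] := {0x6c,0xd6,0x7f,0x3b}
#1 dst[0x00+8] := {0xdf,0x35,0xaa,0x23,0x58,0x9c,0x18,0x64}
#2 dst[0x15+3] := {0x3b,0xdf,0x35}
query mem[0x15]=0x3b, mem[0x01]=0x35, mem[0x0e]=0x3b

MEM[0x15,0x01,0x0e] = 3b 35 3b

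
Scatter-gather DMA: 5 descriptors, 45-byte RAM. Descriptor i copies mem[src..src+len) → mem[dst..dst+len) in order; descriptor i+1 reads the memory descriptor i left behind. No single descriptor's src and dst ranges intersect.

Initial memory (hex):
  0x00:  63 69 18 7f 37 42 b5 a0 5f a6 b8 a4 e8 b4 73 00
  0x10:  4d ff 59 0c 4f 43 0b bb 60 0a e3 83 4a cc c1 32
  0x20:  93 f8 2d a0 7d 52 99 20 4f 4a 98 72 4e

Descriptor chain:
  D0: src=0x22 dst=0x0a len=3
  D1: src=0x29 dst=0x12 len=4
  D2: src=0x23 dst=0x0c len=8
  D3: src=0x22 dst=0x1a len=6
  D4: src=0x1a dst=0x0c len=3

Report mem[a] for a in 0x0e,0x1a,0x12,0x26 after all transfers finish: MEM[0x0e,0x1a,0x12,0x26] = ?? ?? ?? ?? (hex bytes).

MEM[0x0e,0x1a,0x12,0x26] = 7d 2d 4a 99

#0 dst[0x0a+3] := {0x2d,0xa0,0x7d}
#1 dst[0x12+4] := {0x4a,0x98,0x72,0x4e}
#2 dst[0x0c+8] := {0xa0,0x7d,0x52,0x99,0x20,0x4f,0x4a,0x98}
#3 dst[0x1a+6] := {0x2d,0xa0,0x7d,0x52,0x99,0x20}
#4 dst[0x0c+3] := {0x2d,0xa0,0x7d}
query mem[0x0e]=0x7d, mem[0x1a]=0x2d, mem[0x12]=0x4a, mem[0x26]=0x99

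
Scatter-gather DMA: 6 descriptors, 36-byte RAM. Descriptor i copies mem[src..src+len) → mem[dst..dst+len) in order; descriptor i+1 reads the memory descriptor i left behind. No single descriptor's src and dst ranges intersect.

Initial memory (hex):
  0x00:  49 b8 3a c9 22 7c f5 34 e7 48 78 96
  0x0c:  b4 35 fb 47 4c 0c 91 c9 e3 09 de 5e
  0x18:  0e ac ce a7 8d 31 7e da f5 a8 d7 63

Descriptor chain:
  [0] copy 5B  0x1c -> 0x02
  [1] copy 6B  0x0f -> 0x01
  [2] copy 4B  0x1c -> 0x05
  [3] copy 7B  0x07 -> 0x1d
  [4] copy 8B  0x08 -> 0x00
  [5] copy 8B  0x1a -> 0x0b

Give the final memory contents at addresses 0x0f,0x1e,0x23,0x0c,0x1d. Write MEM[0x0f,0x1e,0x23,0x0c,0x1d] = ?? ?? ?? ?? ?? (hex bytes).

D0: mem[0x02..0x06] <- [8d 31 7e da f5]
D1: mem[0x01..0x06] <- [47 4c 0c 91 c9 e3]
D2: mem[0x05..0x08] <- [8d 31 7e da]
D3: mem[0x1d..0x23] <- [7e da 48 78 96 b4 35]
D4: mem[0x00..0x07] <- [da 48 78 96 b4 35 fb 47]
D5: mem[0x0b..0x12] <- [ce a7 8d 7e da 48 78 96]
query mem[0x0f]=0xda, mem[0x1e]=0xda, mem[0x23]=0x35, mem[0x0c]=0xa7, mem[0x1d]=0x7e

MEM[0x0f,0x1e,0x23,0x0c,0x1d] = da da 35 a7 7e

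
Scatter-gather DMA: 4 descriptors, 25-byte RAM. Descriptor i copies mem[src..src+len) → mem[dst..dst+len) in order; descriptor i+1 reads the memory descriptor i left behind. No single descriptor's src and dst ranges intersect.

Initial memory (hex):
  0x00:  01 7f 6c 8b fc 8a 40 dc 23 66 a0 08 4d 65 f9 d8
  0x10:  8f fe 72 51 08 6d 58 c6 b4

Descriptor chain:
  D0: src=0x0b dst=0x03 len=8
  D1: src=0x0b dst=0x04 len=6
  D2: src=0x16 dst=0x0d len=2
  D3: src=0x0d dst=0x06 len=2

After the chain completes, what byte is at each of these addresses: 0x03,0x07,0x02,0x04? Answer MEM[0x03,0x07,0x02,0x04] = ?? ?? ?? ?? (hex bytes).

  after D0: wrote 8B at 0x03 = 084d65f9d88ffe72
  after D1: wrote 6B at 0x04 = 084d65f9d88f
  after D2: wrote 2B at 0x0d = 58c6
  after D3: wrote 2B at 0x06 = 58c6
query mem[0x03]=0x08, mem[0x07]=0xc6, mem[0x02]=0x6c, mem[0x04]=0x08

MEM[0x03,0x07,0x02,0x04] = 08 c6 6c 08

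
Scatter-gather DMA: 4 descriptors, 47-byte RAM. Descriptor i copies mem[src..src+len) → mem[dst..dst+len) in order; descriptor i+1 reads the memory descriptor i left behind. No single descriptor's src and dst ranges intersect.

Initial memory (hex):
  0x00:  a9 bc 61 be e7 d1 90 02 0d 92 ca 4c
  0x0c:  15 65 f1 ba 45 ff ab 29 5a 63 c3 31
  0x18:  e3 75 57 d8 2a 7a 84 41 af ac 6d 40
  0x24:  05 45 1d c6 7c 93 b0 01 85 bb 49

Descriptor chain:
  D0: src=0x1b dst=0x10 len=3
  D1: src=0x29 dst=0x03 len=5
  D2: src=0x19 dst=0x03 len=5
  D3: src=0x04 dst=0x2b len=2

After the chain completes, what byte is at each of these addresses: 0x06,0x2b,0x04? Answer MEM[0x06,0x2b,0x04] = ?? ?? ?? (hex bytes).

MEM[0x06,0x2b,0x04] = 2a 57 57

[0] 0x1b->0x10 len=3 : d8 2a 7a
[1] 0x29->0x03 len=5 : 93 b0 01 85 bb
[2] 0x19->0x03 len=5 : 75 57 d8 2a 7a
[3] 0x04->0x2b len=2 : 57 d8
query mem[0x06]=0x2a, mem[0x2b]=0x57, mem[0x04]=0x57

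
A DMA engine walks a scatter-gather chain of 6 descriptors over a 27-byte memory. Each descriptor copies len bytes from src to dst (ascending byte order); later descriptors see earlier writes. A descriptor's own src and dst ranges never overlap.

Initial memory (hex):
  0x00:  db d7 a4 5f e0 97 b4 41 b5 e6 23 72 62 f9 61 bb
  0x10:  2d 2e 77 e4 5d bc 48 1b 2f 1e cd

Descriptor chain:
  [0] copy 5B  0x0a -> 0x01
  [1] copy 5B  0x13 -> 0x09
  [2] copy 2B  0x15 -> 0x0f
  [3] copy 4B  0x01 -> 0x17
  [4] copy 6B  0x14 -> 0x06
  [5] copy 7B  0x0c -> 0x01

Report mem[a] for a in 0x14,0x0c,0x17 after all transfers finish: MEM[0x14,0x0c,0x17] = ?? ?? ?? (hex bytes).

MEM[0x14,0x0c,0x17] = 5d 48 23

[0] 0x0a->0x01 len=5 : 23 72 62 f9 61
[1] 0x13->0x09 len=5 : e4 5d bc 48 1b
[2] 0x15->0x0f len=2 : bc 48
[3] 0x01->0x17 len=4 : 23 72 62 f9
[4] 0x14->0x06 len=6 : 5d bc 48 23 72 62
[5] 0x0c->0x01 len=7 : 48 1b 61 bc 48 2e 77
query mem[0x14]=0x5d, mem[0x0c]=0x48, mem[0x17]=0x23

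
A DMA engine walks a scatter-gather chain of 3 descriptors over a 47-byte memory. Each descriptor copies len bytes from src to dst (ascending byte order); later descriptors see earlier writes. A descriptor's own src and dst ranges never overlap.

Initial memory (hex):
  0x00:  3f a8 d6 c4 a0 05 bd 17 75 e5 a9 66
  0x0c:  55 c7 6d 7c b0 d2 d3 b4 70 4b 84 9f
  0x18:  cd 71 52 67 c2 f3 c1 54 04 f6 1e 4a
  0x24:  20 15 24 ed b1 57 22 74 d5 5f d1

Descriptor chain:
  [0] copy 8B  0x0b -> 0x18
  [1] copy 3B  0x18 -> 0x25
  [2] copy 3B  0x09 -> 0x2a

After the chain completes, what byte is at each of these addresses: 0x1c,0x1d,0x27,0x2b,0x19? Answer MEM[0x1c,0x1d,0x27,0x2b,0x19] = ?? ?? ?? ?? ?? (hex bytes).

MEM[0x1c,0x1d,0x27,0x2b,0x19] = 7c b0 c7 a9 55

  after D0: wrote 8B at 0x18 = 6655c76d7cb0d2d3
  after D1: wrote 3B at 0x25 = 6655c7
  after D2: wrote 3B at 0x2a = e5a966
query mem[0x1c]=0x7c, mem[0x1d]=0xb0, mem[0x27]=0xc7, mem[0x2b]=0xa9, mem[0x19]=0x55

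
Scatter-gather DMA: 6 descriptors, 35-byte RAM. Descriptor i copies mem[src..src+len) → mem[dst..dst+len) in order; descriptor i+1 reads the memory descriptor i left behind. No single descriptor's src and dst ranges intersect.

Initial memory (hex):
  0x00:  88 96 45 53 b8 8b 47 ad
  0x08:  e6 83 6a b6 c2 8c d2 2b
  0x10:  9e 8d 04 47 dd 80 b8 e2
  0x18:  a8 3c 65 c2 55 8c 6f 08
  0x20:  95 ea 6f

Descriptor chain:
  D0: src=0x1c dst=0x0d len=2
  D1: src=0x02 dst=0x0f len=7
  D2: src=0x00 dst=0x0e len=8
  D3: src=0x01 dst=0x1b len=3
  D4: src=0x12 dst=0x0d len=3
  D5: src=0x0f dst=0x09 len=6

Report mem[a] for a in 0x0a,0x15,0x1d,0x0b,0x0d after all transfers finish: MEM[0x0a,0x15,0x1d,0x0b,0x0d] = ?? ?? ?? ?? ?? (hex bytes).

[0] 0x1c->0x0d len=2 : 55 8c
[1] 0x02->0x0f len=7 : 45 53 b8 8b 47 ad e6
[2] 0x00->0x0e len=8 : 88 96 45 53 b8 8b 47 ad
[3] 0x01->0x1b len=3 : 96 45 53
[4] 0x12->0x0d len=3 : b8 8b 47
[5] 0x0f->0x09 len=6 : 47 45 53 b8 8b 47
query mem[0x0a]=0x45, mem[0x15]=0xad, mem[0x1d]=0x53, mem[0x0b]=0x53, mem[0x0d]=0x8b

MEM[0x0a,0x15,0x1d,0x0b,0x0d] = 45 ad 53 53 8b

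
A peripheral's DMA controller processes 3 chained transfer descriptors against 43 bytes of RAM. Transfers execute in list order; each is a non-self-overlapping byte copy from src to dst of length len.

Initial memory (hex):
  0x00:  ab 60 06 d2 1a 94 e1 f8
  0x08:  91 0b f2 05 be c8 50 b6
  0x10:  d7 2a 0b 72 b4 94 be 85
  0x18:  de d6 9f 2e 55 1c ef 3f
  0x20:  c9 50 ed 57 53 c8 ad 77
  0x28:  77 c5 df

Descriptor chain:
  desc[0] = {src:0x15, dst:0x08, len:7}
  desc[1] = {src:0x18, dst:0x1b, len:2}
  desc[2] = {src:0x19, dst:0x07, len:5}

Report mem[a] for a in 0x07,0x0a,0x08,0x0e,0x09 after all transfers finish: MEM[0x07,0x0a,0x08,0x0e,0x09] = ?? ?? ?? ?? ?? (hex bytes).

  after D0: wrote 7B at 0x08 = 94be85ded69f2e
  after D1: wrote 2B at 0x1b = ded6
  after D2: wrote 5B at 0x07 = d69fded61c
query mem[0x07]=0xd6, mem[0x0a]=0xd6, mem[0x08]=0x9f, mem[0x0e]=0x2e, mem[0x09]=0xde

MEM[0x07,0x0a,0x08,0x0e,0x09] = d6 d6 9f 2e de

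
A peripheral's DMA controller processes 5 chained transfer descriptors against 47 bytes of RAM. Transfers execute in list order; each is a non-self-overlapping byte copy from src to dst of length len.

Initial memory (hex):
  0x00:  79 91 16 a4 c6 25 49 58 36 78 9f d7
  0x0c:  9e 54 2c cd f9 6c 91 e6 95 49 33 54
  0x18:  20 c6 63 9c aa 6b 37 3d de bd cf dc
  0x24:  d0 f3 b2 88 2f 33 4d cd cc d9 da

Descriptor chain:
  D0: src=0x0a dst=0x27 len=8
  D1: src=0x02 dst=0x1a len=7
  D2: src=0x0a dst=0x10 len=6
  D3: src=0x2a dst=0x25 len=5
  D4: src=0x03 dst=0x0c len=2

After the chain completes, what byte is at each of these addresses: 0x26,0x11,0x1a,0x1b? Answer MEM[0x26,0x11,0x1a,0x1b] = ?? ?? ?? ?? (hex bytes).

#0 dst[0x27+8] := {0x9f,0xd7,0x9e,0x54,0x2c,0xcd,0xf9,0x6c}
#1 dst[0x1a+7] := {0x16,0xa4,0xc6,0x25,0x49,0x58,0x36}
#2 dst[0x10+6] := {0x9f,0xd7,0x9e,0x54,0x2c,0xcd}
#3 dst[0x25+5] := {0x54,0x2c,0xcd,0xf9,0x6c}
#4 dst[0x0c+2] := {0xa4,0xc6}
query mem[0x26]=0x2c, mem[0x11]=0xd7, mem[0x1a]=0x16, mem[0x1b]=0xa4

MEM[0x26,0x11,0x1a,0x1b] = 2c d7 16 a4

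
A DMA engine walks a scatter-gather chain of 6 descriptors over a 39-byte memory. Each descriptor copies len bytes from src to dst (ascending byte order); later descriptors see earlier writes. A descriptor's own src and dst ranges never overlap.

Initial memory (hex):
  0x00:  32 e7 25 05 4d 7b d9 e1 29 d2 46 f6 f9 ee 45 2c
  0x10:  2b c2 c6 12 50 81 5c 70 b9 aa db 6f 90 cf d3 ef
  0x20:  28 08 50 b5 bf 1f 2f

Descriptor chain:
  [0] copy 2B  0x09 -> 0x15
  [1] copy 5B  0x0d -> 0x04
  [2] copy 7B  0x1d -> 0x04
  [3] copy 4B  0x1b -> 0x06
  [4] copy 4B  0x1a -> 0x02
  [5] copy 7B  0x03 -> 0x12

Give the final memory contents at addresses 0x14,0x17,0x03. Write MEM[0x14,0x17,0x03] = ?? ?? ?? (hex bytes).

MEM[0x14,0x17,0x03] = cf cf 6f

  after D0: wrote 2B at 0x15 = d246
  after D1: wrote 5B at 0x04 = ee452c2bc2
  after D2: wrote 7B at 0x04 = cfd3ef280850b5
  after D3: wrote 4B at 0x06 = 6f90cfd3
  after D4: wrote 4B at 0x02 = db6f90cf
  after D5: wrote 7B at 0x12 = 6f90cf6f90cfd3
query mem[0x14]=0xcf, mem[0x17]=0xcf, mem[0x03]=0x6f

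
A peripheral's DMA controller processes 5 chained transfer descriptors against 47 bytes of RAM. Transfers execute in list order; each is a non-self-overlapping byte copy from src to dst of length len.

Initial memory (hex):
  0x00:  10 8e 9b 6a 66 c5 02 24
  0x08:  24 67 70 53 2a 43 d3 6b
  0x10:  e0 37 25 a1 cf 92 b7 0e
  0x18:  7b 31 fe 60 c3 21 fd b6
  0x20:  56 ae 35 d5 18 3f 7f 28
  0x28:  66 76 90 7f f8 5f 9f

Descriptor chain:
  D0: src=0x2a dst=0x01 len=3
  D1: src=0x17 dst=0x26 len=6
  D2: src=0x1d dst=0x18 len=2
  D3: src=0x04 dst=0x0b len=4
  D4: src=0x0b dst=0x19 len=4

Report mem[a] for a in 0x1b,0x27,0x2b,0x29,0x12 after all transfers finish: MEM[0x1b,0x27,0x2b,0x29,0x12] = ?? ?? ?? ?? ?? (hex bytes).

MEM[0x1b,0x27,0x2b,0x29,0x12] = 02 7b c3 fe 25

[0] 0x2a->0x01 len=3 : 90 7f f8
[1] 0x17->0x26 len=6 : 0e 7b 31 fe 60 c3
[2] 0x1d->0x18 len=2 : 21 fd
[3] 0x04->0x0b len=4 : 66 c5 02 24
[4] 0x0b->0x19 len=4 : 66 c5 02 24
query mem[0x1b]=0x02, mem[0x27]=0x7b, mem[0x2b]=0xc3, mem[0x29]=0xfe, mem[0x12]=0x25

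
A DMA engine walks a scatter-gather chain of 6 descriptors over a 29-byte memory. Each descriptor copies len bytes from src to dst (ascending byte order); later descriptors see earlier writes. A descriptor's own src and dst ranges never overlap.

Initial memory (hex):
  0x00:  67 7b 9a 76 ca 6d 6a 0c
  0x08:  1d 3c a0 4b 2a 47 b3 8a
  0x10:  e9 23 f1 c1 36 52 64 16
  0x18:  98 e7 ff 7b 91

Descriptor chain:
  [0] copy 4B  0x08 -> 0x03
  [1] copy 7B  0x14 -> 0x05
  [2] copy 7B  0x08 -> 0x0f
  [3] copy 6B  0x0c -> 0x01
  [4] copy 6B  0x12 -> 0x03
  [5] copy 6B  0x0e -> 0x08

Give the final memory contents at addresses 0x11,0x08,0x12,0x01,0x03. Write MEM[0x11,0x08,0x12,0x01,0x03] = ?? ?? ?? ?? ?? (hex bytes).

#0 dst[0x03+4] := {0x1d,0x3c,0xa0,0x4b}
#1 dst[0x05+7] := {0x36,0x52,0x64,0x16,0x98,0xe7,0xff}
#2 dst[0x0f+7] := {0x16,0x98,0xe7,0xff,0x2a,0x47,0xb3}
#3 dst[0x01+6] := {0x2a,0x47,0xb3,0x16,0x98,0xe7}
#4 dst[0x03+6] := {0xff,0x2a,0x47,0xb3,0x64,0x16}
#5 dst[0x08+6] := {0xb3,0x16,0x98,0xe7,0xff,0x2a}
query mem[0x11]=0xe7, mem[0x08]=0xb3, mem[0x12]=0xff, mem[0x01]=0x2a, mem[0x03]=0xff

MEM[0x11,0x08,0x12,0x01,0x03] = e7 b3 ff 2a ff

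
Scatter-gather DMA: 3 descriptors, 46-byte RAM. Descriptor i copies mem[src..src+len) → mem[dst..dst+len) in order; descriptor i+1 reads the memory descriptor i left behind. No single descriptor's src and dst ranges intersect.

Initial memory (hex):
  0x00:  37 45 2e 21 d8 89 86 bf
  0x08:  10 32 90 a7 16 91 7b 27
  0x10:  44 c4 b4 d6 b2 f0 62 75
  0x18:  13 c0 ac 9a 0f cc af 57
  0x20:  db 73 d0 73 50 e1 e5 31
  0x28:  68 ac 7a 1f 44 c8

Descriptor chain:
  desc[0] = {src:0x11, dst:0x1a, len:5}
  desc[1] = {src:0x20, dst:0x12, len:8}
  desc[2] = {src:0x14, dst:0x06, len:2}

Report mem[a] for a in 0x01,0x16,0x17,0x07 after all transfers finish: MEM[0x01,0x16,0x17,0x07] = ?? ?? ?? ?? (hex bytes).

[0] 0x11->0x1a len=5 : c4 b4 d6 b2 f0
[1] 0x20->0x12 len=8 : db 73 d0 73 50 e1 e5 31
[2] 0x14->0x06 len=2 : d0 73
query mem[0x01]=0x45, mem[0x16]=0x50, mem[0x17]=0xe1, mem[0x07]=0x73

MEM[0x01,0x16,0x17,0x07] = 45 50 e1 73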